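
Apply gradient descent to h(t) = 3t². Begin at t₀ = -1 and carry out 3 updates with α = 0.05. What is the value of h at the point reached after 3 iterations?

0.352947

h′(t) = 6t
Step 1: h′(-1) = -6; t₁ = -1 − 0.05·(-6) = -0.7
Step 2: h′(-0.7) = -4.2; t₂ = -0.7 − 0.05·(-4.2) = -0.49
Step 3: h′(-0.49) = -2.94; t₃ = -0.49 − 0.05·(-2.94) = -0.343
h(-0.343) = 0.352947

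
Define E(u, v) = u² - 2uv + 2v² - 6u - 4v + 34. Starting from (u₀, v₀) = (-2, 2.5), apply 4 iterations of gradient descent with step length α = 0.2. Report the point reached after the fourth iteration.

∇E = (2u - 2v - 6, -2u + 4v - 4)
(u₁, v₁) = (-2, 2.5) − 0.2·(-15, 10) = (1, 0.5)
(u₂, v₂) = (1, 0.5) − 0.2·(-5, -4) = (2, 1.3)
(u₃, v₃) = (2, 1.3) − 0.2·(-4.6, -2.8) = (2.92, 1.86)
(u₄, v₄) = (2.92, 1.86) − 0.2·(-3.88, -2.4) = (3.696, 2.34)

(3.696, 2.34)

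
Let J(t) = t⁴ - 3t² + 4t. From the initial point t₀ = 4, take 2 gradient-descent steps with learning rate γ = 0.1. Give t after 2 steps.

2980.0544

J′(t) = 4t³ - 6t + 4
Step 1: J′(4) = 236; t₁ = 4 − 0.1·236 = -19.6
Step 2: J′(-19.6) = -29996.544; t₂ = -19.6 − 0.1·(-29996.544) = 2980.0544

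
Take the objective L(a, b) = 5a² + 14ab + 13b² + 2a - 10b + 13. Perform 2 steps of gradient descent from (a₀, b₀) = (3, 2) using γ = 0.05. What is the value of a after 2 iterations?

∇L = (10a + 14b + 2, 14a + 26b - 10)
(a₁, b₁) = (3, 2) − 0.05·(60, 84) = (0, -2.2)
(a₂, b₂) = (0, -2.2) − 0.05·(-28.8, -67.2) = (1.44, 1.16)
a = 1.44

1.44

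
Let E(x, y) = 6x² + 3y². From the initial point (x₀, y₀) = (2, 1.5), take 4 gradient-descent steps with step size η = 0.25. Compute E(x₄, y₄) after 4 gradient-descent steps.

6144.0263671875

∇E = (12x, 6y)
(x₁, y₁) = (2, 1.5) − 0.25·(24, 9) = (-4, -0.75)
(x₂, y₂) = (-4, -0.75) − 0.25·(-48, -4.5) = (8, 0.375)
(x₃, y₃) = (8, 0.375) − 0.25·(96, 2.25) = (-16, -0.1875)
(x₄, y₄) = (-16, -0.1875) − 0.25·(-192, -1.125) = (32, 0.09375)
E(32, 0.09375) = 6144.0263671875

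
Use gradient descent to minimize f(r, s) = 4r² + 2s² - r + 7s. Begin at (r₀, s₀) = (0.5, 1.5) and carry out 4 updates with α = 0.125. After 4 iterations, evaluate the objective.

-6.10498046875

∇f = (8r - 1, 4s + 7)
(r₁, s₁) = (0.5, 1.5) − 0.125·(3, 13) = (0.125, -0.125)
(r₂, s₂) = (0.125, -0.125) − 0.125·(0, 6.5) = (0.125, -0.9375)
(r₃, s₃) = (0.125, -0.9375) − 0.125·(0, 3.25) = (0.125, -1.34375)
(r₄, s₄) = (0.125, -1.34375) − 0.125·(0, 1.625) = (0.125, -1.546875)
f(0.125, -1.546875) = -6.10498046875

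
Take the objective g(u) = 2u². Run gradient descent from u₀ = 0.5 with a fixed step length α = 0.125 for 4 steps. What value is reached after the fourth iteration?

g′(u) = 4u
Step 1: g′(0.5) = 2; u₁ = 0.5 − 0.125·2 = 0.25
Step 2: g′(0.25) = 1; u₂ = 0.25 − 0.125·1 = 0.125
Step 3: g′(0.125) = 0.5; u₃ = 0.125 − 0.125·0.5 = 0.0625
Step 4: g′(0.0625) = 0.25; u₄ = 0.0625 − 0.125·0.25 = 0.03125

0.03125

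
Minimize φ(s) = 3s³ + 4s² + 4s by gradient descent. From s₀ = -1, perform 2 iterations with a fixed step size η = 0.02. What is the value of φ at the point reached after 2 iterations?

-4.387710712696

φ′(s) = 9s² + 8s + 4
Step 1: φ′(-1) = 5; s₁ = -1 − 0.02·5 = -1.1
Step 2: φ′(-1.1) = 6.09; s₂ = -1.1 − 0.02·6.09 = -1.2218
φ(-1.2218) = -4.387710712696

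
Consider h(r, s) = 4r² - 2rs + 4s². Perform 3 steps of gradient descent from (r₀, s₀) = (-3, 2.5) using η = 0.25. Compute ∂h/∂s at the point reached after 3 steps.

∇h = (8r - 2s, -2r + 8s)
Step 1: at (-3, 2.5), ∇h = (-29, 26) → (-3, 2.5) − 0.25·(-29, 26) = (4.25, -4)
Step 2: at (4.25, -4), ∇h = (42, -40.5) → (4.25, -4) − 0.25·(42, -40.5) = (-6.25, 6.125)
Step 3: at (-6.25, 6.125), ∇h = (-62.25, 61.5) → (-6.25, 6.125) − 0.25·(-62.25, 61.5) = (9.3125, -9.25)
∂h/∂s at (9.3125, -9.25) = -92.625

-92.625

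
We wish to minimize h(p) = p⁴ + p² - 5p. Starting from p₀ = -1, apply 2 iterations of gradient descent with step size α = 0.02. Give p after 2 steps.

-0.61083584

h′(p) = 4p³ + 2p - 5
p₁ = -1 − 0.02·(-11) = -0.78
p₂ = -0.78 − 0.02·(-8.458208) = -0.61083584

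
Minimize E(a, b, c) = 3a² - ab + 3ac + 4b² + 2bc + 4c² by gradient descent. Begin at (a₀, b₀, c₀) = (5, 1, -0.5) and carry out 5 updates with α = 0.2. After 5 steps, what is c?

∇E = (6a - b + 3c, -a + 8b + 2c, 3a + 2b + 8c)
Step 1: at (5, 1, -0.5), ∇E = (27.5, 2, 13) → (5, 1, -0.5) − 0.2·(27.5, 2, 13) = (-0.5, 0.6, -3.1)
Step 2: at (-0.5, 0.6, -3.1), ∇E = (-12.9, -0.9, -25.1) → (-0.5, 0.6, -3.1) − 0.2·(-12.9, -0.9, -25.1) = (2.08, 0.78, 1.92)
Step 3: at (2.08, 0.78, 1.92), ∇E = (17.46, 8, 23.16) → (2.08, 0.78, 1.92) − 0.2·(17.46, 8, 23.16) = (-1.412, -0.82, -2.712)
Step 4: at (-1.412, -0.82, -2.712), ∇E = (-15.788, -10.572, -27.572) → (-1.412, -0.82, -2.712) − 0.2·(-15.788, -10.572, -27.572) = (1.7456, 1.2944, 2.8024)
Step 5: at (1.7456, 1.2944, 2.8024), ∇E = (17.5864, 14.2144, 30.2448) → (1.7456, 1.2944, 2.8024) − 0.2·(17.5864, 14.2144, 30.2448) = (-1.77168, -1.54848, -3.24656)
c = -3.24656

-3.24656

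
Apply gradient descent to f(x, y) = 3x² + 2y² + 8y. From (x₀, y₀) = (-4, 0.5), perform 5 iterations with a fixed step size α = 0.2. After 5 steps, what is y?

-1.9992

∇f = (6x, 4y + 8)
(x₁, y₁) = (-4, 0.5) − 0.2·(-24, 10) = (0.8, -1.5)
(x₂, y₂) = (0.8, -1.5) − 0.2·(4.8, 2) = (-0.16, -1.9)
(x₃, y₃) = (-0.16, -1.9) − 0.2·(-0.96, 0.4) = (0.032, -1.98)
(x₄, y₄) = (0.032, -1.98) − 0.2·(0.192, 0.08) = (-0.0064, -1.996)
(x₅, y₅) = (-0.0064, -1.996) − 0.2·(-0.0384, 0.016) = (0.00128, -1.9992)
y = -1.9992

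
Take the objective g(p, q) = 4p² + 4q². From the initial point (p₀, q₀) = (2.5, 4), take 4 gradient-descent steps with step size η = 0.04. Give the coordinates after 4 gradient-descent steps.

(0.5345344, 0.85525504)

∇g = (8p, 8q)
Step 1: at (2.5, 4), ∇g = (20, 32) → (2.5, 4) − 0.04·(20, 32) = (1.7, 2.72)
Step 2: at (1.7, 2.72), ∇g = (13.6, 21.76) → (1.7, 2.72) − 0.04·(13.6, 21.76) = (1.156, 1.8496)
Step 3: at (1.156, 1.8496), ∇g = (9.248, 14.7968) → (1.156, 1.8496) − 0.04·(9.248, 14.7968) = (0.78608, 1.257728)
Step 4: at (0.78608, 1.257728), ∇g = (6.28864, 10.061824) → (0.78608, 1.257728) − 0.04·(6.28864, 10.061824) = (0.5345344, 0.85525504)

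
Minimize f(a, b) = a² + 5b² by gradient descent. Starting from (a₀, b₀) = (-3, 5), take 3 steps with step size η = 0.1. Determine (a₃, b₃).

∇f = (2a, 10b)
Step 1: at (-3, 5), ∇f = (-6, 50) → (-3, 5) − 0.1·(-6, 50) = (-2.4, 0)
Step 2: at (-2.4, 0), ∇f = (-4.8, 0) → (-2.4, 0) − 0.1·(-4.8, 0) = (-1.92, 0)
Step 3: at (-1.92, 0), ∇f = (-3.84, 0) → (-1.92, 0) − 0.1·(-3.84, 0) = (-1.536, 0)

(-1.536, 0)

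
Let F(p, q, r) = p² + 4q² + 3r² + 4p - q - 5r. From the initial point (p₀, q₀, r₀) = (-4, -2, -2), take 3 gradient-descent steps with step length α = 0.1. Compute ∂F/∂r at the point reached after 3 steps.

-1.088

∇F = (2p + 4, 8q - 1, 6r - 5)
Step 1: at (-4, -2, -2), ∇F = (-4, -17, -17) → (-4, -2, -2) − 0.1·(-4, -17, -17) = (-3.6, -0.3, -0.3)
Step 2: at (-3.6, -0.3, -0.3), ∇F = (-3.2, -3.4, -6.8) → (-3.6, -0.3, -0.3) − 0.1·(-3.2, -3.4, -6.8) = (-3.28, 0.04, 0.38)
Step 3: at (-3.28, 0.04, 0.38), ∇F = (-2.56, -0.68, -2.72) → (-3.28, 0.04, 0.38) − 0.1·(-2.56, -0.68, -2.72) = (-3.024, 0.108, 0.652)
∂F/∂r at (-3.024, 0.108, 0.652) = -1.088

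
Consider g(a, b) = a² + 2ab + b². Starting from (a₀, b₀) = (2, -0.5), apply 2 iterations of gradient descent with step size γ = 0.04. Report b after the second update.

∇g = (2a + 2b, 2a + 2b)
(a₁, b₁) = (2, -0.5) − 0.04·(3, 3) = (1.88, -0.62)
(a₂, b₂) = (1.88, -0.62) − 0.04·(2.52, 2.52) = (1.7792, -0.7208)
b = -0.7208

-0.7208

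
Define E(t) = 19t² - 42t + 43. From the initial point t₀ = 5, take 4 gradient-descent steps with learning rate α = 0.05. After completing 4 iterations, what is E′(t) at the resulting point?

97.1028

E′(t) = 38t - 42
Step 1: E′(5) = 148; t₁ = 5 − 0.05·148 = -2.4
Step 2: E′(-2.4) = -133.2; t₂ = -2.4 − 0.05·(-133.2) = 4.26
Step 3: E′(4.26) = 119.88; t₃ = 4.26 − 0.05·119.88 = -1.734
Step 4: E′(-1.734) = -107.892; t₄ = -1.734 − 0.05·(-107.892) = 3.6606
E′(t) at (3.6606) = 97.1028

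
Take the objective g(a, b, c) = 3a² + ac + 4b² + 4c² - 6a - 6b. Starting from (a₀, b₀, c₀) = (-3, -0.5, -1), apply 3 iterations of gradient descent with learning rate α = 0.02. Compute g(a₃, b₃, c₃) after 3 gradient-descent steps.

20.225811664512

∇g = (6a + c - 6, 8b - 6, a + 8c)
(a₁, b₁, c₁) = (-3, -0.5, -1) − 0.02·(-25, -10, -11) = (-2.5, -0.3, -0.78)
(a₂, b₂, c₂) = (-2.5, -0.3, -0.78) − 0.02·(-21.78, -8.4, -8.74) = (-2.0644, -0.132, -0.6052)
(a₃, b₃, c₃) = (-2.0644, -0.132, -0.6052) − 0.02·(-18.9916, -7.056, -6.906) = (-1.684568, 0.00912, -0.46708)
g(-1.684568, 0.00912, -0.46708) = 20.225811664512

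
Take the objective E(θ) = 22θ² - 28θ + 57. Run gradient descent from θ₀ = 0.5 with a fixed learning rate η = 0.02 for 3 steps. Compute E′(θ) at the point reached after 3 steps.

-0.010368

E′(θ) = 44θ - 28
θ₁ = 0.5 − 0.02·(-6) = 0.62
θ₂ = 0.62 − 0.02·(-0.72) = 0.6344
θ₃ = 0.6344 − 0.02·(-0.0864) = 0.636128
E′(θ) at (0.636128) = -0.010368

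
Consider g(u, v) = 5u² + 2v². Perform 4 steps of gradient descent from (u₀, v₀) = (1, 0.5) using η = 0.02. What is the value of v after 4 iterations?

0.35819648

∇g = (10u, 4v)
Step 1: at (1, 0.5), ∇g = (10, 2) → (1, 0.5) − 0.02·(10, 2) = (0.8, 0.46)
Step 2: at (0.8, 0.46), ∇g = (8, 1.84) → (0.8, 0.46) − 0.02·(8, 1.84) = (0.64, 0.4232)
Step 3: at (0.64, 0.4232), ∇g = (6.4, 1.6928) → (0.64, 0.4232) − 0.02·(6.4, 1.6928) = (0.512, 0.389344)
Step 4: at (0.512, 0.389344), ∇g = (5.12, 1.557376) → (0.512, 0.389344) − 0.02·(5.12, 1.557376) = (0.4096, 0.35819648)
v = 0.35819648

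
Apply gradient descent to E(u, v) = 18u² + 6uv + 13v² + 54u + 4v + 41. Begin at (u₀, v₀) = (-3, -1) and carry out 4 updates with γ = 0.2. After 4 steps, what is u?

∇E = (36u + 6v + 54, 6u + 26v + 4)
(u₁, v₁) = (-3, -1) − 0.2·(-60, -40) = (9, 7)
(u₂, v₂) = (9, 7) − 0.2·(420, 240) = (-75, -41)
(u₃, v₃) = (-75, -41) − 0.2·(-2892, -1512) = (503.4, 261.4)
(u₄, v₄) = (503.4, 261.4) − 0.2·(19744.8, 9820.8) = (-3445.56, -1702.76)
u = -3445.56

-3445.56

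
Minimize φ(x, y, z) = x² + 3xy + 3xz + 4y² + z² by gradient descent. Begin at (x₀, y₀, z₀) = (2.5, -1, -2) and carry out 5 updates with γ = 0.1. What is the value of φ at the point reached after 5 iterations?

∇φ = (2x + 3y + 3z, 3x + 8y, 3x + 2z)
(x₁, y₁, z₁) = (2.5, -1, -2) − 0.1·(-4, -0.5, 3.5) = (2.9, -0.95, -2.35)
(x₂, y₂, z₂) = (2.9, -0.95, -2.35) − 0.1·(-4.1, 1.1, 4) = (3.31, -1.06, -2.75)
(x₃, y₃, z₃) = (3.31, -1.06, -2.75) − 0.1·(-4.81, 1.45, 4.43) = (3.791, -1.205, -3.193)
(x₄, y₄, z₄) = (3.791, -1.205, -3.193) − 0.1·(-5.612, 1.733, 4.987) = (4.3522, -1.3783, -3.6917)
(x₅, y₅, z₅) = (4.3522, -1.3783, -3.6917) − 0.1·(-6.5056, 2.0302, 5.6732) = (5.00276, -1.58132, -4.25902)
φ(5.00276, -1.58132, -4.25902) = -34.4843072676

-34.4843072676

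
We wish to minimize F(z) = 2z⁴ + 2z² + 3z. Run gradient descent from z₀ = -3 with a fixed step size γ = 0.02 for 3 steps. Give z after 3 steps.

0.58167168

F′(z) = 8z³ + 4z + 3
z₁ = -3 − 0.02·(-225) = 1.5
z₂ = 1.5 − 0.02·36 = 0.78
z₃ = 0.78 − 0.02·9.916416 = 0.58167168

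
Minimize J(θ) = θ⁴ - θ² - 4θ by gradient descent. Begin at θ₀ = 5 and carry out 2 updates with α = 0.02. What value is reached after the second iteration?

3.58352384

J′(θ) = 4θ³ - 2θ - 4
θ₁ = 5 − 0.02·486 = -4.72
θ₂ = -4.72 − 0.02·(-415.176192) = 3.58352384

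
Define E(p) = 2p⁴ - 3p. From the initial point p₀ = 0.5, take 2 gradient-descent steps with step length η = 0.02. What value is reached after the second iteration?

0.57480576

E′(p) = 8p³ - 3
Step 1: E′(0.5) = -2; p₁ = 0.5 − 0.02·(-2) = 0.54
Step 2: E′(0.54) = -1.740288; p₂ = 0.54 − 0.02·(-1.740288) = 0.57480576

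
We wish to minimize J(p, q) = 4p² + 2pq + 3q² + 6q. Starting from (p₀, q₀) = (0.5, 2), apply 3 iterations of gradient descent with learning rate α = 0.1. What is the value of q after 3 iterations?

∇J = (8p + 2q, 2p + 6q + 6)
Step 1: at (0.5, 2), ∇J = (8, 19) → (0.5, 2) − 0.1·(8, 19) = (-0.3, 0.1)
Step 2: at (-0.3, 0.1), ∇J = (-2.2, 6) → (-0.3, 0.1) − 0.1·(-2.2, 6) = (-0.08, -0.5)
Step 3: at (-0.08, -0.5), ∇J = (-1.64, 2.84) → (-0.08, -0.5) − 0.1·(-1.64, 2.84) = (0.084, -0.784)
q = -0.784

-0.784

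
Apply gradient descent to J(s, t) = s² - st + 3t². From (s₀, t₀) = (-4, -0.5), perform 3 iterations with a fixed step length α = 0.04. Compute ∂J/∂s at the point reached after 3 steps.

∇J = (2s - t, -s + 6t)
Step 1: at (-4, -0.5), ∇J = (-7.5, 1) → (-4, -0.5) − 0.04·(-7.5, 1) = (-3.7, -0.54)
Step 2: at (-3.7, -0.54), ∇J = (-6.86, 0.46) → (-3.7, -0.54) − 0.04·(-6.86, 0.46) = (-3.4256, -0.5584)
Step 3: at (-3.4256, -0.5584), ∇J = (-6.2928, 0.0752) → (-3.4256, -0.5584) − 0.04·(-6.2928, 0.0752) = (-3.173888, -0.561408)
∂J/∂s at (-3.173888, -0.561408) = -5.786368

-5.786368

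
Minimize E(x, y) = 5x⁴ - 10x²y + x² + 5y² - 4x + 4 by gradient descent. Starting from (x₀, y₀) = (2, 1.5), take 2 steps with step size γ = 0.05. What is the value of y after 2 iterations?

5.875

∇E = (20x³ - 20xy + 2x - 4, -10x² + 10y)
(x₁, y₁) = (2, 1.5) − 0.05·(100, -25) = (-3, 2.75)
(x₂, y₂) = (-3, 2.75) − 0.05·(-385, -62.5) = (16.25, 5.875)
y = 5.875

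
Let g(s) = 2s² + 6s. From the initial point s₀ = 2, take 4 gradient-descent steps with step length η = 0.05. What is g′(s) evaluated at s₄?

5.7344

g′(s) = 4s + 6
Step 1: g′(2) = 14; s₁ = 2 − 0.05·14 = 1.3
Step 2: g′(1.3) = 11.2; s₂ = 1.3 − 0.05·11.2 = 0.74
Step 3: g′(0.74) = 8.96; s₃ = 0.74 − 0.05·8.96 = 0.292
Step 4: g′(0.292) = 7.168; s₄ = 0.292 − 0.05·7.168 = -0.0664
g′(s) at (-0.0664) = 5.7344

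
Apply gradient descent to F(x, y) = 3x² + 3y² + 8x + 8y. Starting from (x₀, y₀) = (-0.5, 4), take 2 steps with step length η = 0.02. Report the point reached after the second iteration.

∇F = (6x + 8, 6y + 8)
(x₁, y₁) = (-0.5, 4) − 0.02·(5, 32) = (-0.6, 3.36)
(x₂, y₂) = (-0.6, 3.36) − 0.02·(4.4, 28.16) = (-0.688, 2.7968)

(-0.688, 2.7968)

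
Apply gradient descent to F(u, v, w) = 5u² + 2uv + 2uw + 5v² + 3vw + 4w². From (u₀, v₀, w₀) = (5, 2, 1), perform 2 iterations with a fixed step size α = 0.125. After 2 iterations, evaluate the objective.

∇F = (10u + 2v + 2w, 2u + 10v + 3w, 2u + 3v + 8w)
(u₁, v₁, w₁) = (5, 2, 1) − 0.125·(56, 33, 24) = (-2, -2.125, -2)
(u₂, v₂, w₂) = (-2, -2.125, -2) − 0.125·(-28.25, -31.25, -26.375) = (1.53125, 1.78125, 1.296875)
F(1.53125, 1.78125, 1.296875) = 50.67236328125

50.67236328125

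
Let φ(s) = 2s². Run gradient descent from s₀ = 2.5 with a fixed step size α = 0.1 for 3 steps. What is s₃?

φ′(s) = 4s
Step 1: φ′(2.5) = 10; s₁ = 2.5 − 0.1·10 = 1.5
Step 2: φ′(1.5) = 6; s₂ = 1.5 − 0.1·6 = 0.9
Step 3: φ′(0.9) = 3.6; s₃ = 0.9 − 0.1·3.6 = 0.54

0.54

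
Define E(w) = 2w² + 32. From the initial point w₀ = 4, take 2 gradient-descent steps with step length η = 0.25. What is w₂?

0

E′(w) = 4w
Step 1: E′(4) = 16; w₁ = 4 − 0.25·16 = 0
Step 2: E′(0) = 0; w₂ = 0 − 0.25·0 = 0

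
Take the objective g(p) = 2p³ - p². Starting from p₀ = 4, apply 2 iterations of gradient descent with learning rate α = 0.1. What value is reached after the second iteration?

g′(p) = 6p² - 2p
Step 1: g′(4) = 88; p₁ = 4 − 0.1·88 = -4.8
Step 2: g′(-4.8) = 147.84; p₂ = -4.8 − 0.1·147.84 = -19.584

-19.584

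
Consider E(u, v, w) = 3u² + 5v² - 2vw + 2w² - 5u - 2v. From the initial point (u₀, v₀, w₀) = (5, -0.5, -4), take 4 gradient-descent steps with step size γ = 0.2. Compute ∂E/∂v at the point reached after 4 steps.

∇E = (6u - 5, 10v - 2w - 2, -2v + 4w)
(u₁, v₁, w₁) = (5, -0.5, -4) − 0.2·(25, 1, -15) = (0, -0.7, -1)
(u₂, v₂, w₂) = (0, -0.7, -1) − 0.2·(-5, -7, -2.6) = (1, 0.7, -0.48)
(u₃, v₃, w₃) = (1, 0.7, -0.48) − 0.2·(1, 5.96, -3.32) = (0.8, -0.492, 0.184)
(u₄, v₄, w₄) = (0.8, -0.492, 0.184) − 0.2·(-0.2, -7.288, 1.72) = (0.84, 0.9656, -0.16)
∂E/∂v at (0.84, 0.9656, -0.16) = 7.976

7.976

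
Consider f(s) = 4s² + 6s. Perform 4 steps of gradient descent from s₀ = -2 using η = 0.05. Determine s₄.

-0.912

f′(s) = 8s + 6
Step 1: f′(-2) = -10; s₁ = -2 − 0.05·(-10) = -1.5
Step 2: f′(-1.5) = -6; s₂ = -1.5 − 0.05·(-6) = -1.2
Step 3: f′(-1.2) = -3.6; s₃ = -1.2 − 0.05·(-3.6) = -1.02
Step 4: f′(-1.02) = -2.16; s₄ = -1.02 − 0.05·(-2.16) = -0.912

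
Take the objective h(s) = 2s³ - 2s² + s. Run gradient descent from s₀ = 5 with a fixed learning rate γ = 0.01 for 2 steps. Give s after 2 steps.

3.010634

h′(s) = 6s² - 4s + 1
Step 1: h′(5) = 131; s₁ = 5 − 0.01·131 = 3.69
Step 2: h′(3.69) = 67.9366; s₂ = 3.69 − 0.01·67.9366 = 3.010634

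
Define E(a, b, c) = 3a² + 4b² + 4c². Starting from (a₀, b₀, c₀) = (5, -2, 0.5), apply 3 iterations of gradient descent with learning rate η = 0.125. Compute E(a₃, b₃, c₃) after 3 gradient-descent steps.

∇E = (6a, 8b, 8c)
Step 1: at (5, -2, 0.5), ∇E = (30, -16, 4) → (5, -2, 0.5) − 0.125·(30, -16, 4) = (1.25, 0, 0)
Step 2: at (1.25, 0, 0), ∇E = (7.5, 0, 0) → (1.25, 0, 0) − 0.125·(7.5, 0, 0) = (0.3125, 0, 0)
Step 3: at (0.3125, 0, 0), ∇E = (1.875, 0, 0) → (0.3125, 0, 0) − 0.125·(1.875, 0, 0) = (0.078125, 0, 0)
E(0.078125, 0, 0) = 0.018310546875

0.018310546875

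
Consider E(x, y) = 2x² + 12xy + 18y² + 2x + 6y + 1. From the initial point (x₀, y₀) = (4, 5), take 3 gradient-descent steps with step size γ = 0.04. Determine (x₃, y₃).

(1.6288, -2.1136)

∇E = (4x + 12y + 2, 12x + 36y + 6)
Step 1: at (4, 5), ∇E = (78, 234) → (4, 5) − 0.04·(78, 234) = (0.88, -4.36)
Step 2: at (0.88, -4.36), ∇E = (-46.8, -140.4) → (0.88, -4.36) − 0.04·(-46.8, -140.4) = (2.752, 1.256)
Step 3: at (2.752, 1.256), ∇E = (28.08, 84.24) → (2.752, 1.256) − 0.04·(28.08, 84.24) = (1.6288, -2.1136)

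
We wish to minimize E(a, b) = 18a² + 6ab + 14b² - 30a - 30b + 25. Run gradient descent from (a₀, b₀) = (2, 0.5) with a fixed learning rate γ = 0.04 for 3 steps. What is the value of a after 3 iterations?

0.522944

∇E = (36a + 6b - 30, 6a + 28b - 30)
Step 1: at (2, 0.5), ∇E = (45, -4) → (2, 0.5) − 0.04·(45, -4) = (0.2, 0.66)
Step 2: at (0.2, 0.66), ∇E = (-18.84, -10.32) → (0.2, 0.66) − 0.04·(-18.84, -10.32) = (0.9536, 1.0728)
Step 3: at (0.9536, 1.0728), ∇E = (10.7664, 5.76) → (0.9536, 1.0728) − 0.04·(10.7664, 5.76) = (0.522944, 0.8424)
a = 0.522944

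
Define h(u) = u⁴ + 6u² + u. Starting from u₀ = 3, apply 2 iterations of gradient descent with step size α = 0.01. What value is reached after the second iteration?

1.205045

h′(u) = 4u³ + 12u + 1
u₁ = 3 − 0.01·145 = 1.55
u₂ = 1.55 − 0.01·34.4955 = 1.205045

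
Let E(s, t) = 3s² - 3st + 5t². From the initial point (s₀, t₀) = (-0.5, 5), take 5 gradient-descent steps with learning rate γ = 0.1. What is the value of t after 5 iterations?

∇E = (6s - 3t, -3s + 10t)
Step 1: at (-0.5, 5), ∇E = (-18, 51.5) → (-0.5, 5) − 0.1·(-18, 51.5) = (1.3, -0.15)
Step 2: at (1.3, -0.15), ∇E = (8.25, -5.4) → (1.3, -0.15) − 0.1·(8.25, -5.4) = (0.475, 0.39)
Step 3: at (0.475, 0.39), ∇E = (1.68, 2.475) → (0.475, 0.39) − 0.1·(1.68, 2.475) = (0.307, 0.1425)
Step 4: at (0.307, 0.1425), ∇E = (1.4145, 0.504) → (0.307, 0.1425) − 0.1·(1.4145, 0.504) = (0.16555, 0.0921)
Step 5: at (0.16555, 0.0921), ∇E = (0.717, 0.42435) → (0.16555, 0.0921) − 0.1·(0.717, 0.42435) = (0.09385, 0.049665)
t = 0.049665

0.049665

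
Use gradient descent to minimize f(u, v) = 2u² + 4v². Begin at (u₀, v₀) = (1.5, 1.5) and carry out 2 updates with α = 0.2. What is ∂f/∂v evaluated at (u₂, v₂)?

4.32

∇f = (4u, 8v)
(u₁, v₁) = (1.5, 1.5) − 0.2·(6, 12) = (0.3, -0.9)
(u₂, v₂) = (0.3, -0.9) − 0.2·(1.2, -7.2) = (0.06, 0.54)
∂f/∂v at (0.06, 0.54) = 4.32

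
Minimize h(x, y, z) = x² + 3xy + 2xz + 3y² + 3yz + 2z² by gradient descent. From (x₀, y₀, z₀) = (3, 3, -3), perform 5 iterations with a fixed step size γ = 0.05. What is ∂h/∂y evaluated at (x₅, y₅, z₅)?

2.95601625

∇h = (2x + 3y + 2z, 3x + 6y + 3z, 2x + 3y + 4z)
(x₁, y₁, z₁) = (3, 3, -3) − 0.05·(9, 18, 3) = (2.55, 2.1, -3.15)
(x₂, y₂, z₂) = (2.55, 2.1, -3.15) − 0.05·(5.1, 10.8, -1.2) = (2.295, 1.56, -3.09)
(x₃, y₃, z₃) = (2.295, 1.56, -3.09) − 0.05·(3.09, 6.975, -3.09) = (2.1405, 1.21125, -2.9355)
(x₄, y₄, z₄) = (2.1405, 1.21125, -2.9355) − 0.05·(2.04375, 4.8825, -3.82725) = (2.0383125, 0.967125, -2.7441375)
(x₅, y₅, z₅) = (2.0383125, 0.967125, -2.7441375) − 0.05·(1.489725, 3.685275, -3.99855) = (1.96382625, 0.78286125, -2.54421)
∂h/∂y at (1.96382625, 0.78286125, -2.54421) = 2.95601625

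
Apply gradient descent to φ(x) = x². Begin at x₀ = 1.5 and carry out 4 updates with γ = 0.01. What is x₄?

1.38355224

φ′(x) = 2x
Step 1: φ′(1.5) = 3; x₁ = 1.5 − 0.01·3 = 1.47
Step 2: φ′(1.47) = 2.94; x₂ = 1.47 − 0.01·2.94 = 1.4406
Step 3: φ′(1.4406) = 2.8812; x₃ = 1.4406 − 0.01·2.8812 = 1.411788
Step 4: φ′(1.411788) = 2.823576; x₄ = 1.411788 − 0.01·2.823576 = 1.38355224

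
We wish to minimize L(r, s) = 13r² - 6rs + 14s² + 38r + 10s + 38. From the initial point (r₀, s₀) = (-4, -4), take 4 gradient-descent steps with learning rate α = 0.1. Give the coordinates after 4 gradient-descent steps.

(12.056, -25.5184)

∇L = (26r - 6s + 38, -6r + 28s + 10)
(r₁, s₁) = (-4, -4) − 0.1·(-42, -78) = (0.2, 3.8)
(r₂, s₂) = (0.2, 3.8) − 0.1·(20.4, 115.2) = (-1.84, -7.72)
(r₃, s₃) = (-1.84, -7.72) − 0.1·(36.48, -195.12) = (-5.488, 11.792)
(r₄, s₄) = (-5.488, 11.792) − 0.1·(-175.44, 373.104) = (12.056, -25.5184)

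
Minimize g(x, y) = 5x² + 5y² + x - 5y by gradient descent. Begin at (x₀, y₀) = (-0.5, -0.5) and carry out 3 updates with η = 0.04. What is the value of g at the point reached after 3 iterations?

-1.0293952

∇g = (10x + 1, 10y - 5)
Step 1: at (-0.5, -0.5), ∇g = (-4, -10) → (-0.5, -0.5) − 0.04·(-4, -10) = (-0.34, -0.1)
Step 2: at (-0.34, -0.1), ∇g = (-2.4, -6) → (-0.34, -0.1) − 0.04·(-2.4, -6) = (-0.244, 0.14)
Step 3: at (-0.244, 0.14), ∇g = (-1.44, -3.6) → (-0.244, 0.14) − 0.04·(-1.44, -3.6) = (-0.1864, 0.284)
g(-0.1864, 0.284) = -1.0293952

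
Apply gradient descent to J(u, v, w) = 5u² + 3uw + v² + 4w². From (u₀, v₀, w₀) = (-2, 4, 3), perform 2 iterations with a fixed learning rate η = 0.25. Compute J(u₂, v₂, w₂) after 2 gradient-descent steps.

4.515625

∇J = (10u + 3w, 2v, 3u + 8w)
(u₁, v₁, w₁) = (-2, 4, 3) − 0.25·(-11, 8, 18) = (0.75, 2, -1.5)
(u₂, v₂, w₂) = (0.75, 2, -1.5) − 0.25·(3, 4, -9.75) = (0, 1, 0.9375)
J(0, 1, 0.9375) = 4.515625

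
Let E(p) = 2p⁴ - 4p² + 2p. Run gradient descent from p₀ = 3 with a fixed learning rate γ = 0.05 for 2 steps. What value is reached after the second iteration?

110.8252

E′(p) = 8p³ - 8p + 2
Step 1: E′(3) = 194; p₁ = 3 − 0.05·194 = -6.7
Step 2: E′(-6.7) = -2350.504; p₂ = -6.7 − 0.05·(-2350.504) = 110.8252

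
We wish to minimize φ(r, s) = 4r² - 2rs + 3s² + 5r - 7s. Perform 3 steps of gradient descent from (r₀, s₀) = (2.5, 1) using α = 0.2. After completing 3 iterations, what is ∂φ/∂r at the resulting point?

-11.752

∇φ = (8r - 2s + 5, -2r + 6s - 7)
(r₁, s₁) = (2.5, 1) − 0.2·(23, -6) = (-2.1, 2.2)
(r₂, s₂) = (-2.1, 2.2) − 0.2·(-16.2, 10.4) = (1.14, 0.12)
(r₃, s₃) = (1.14, 0.12) − 0.2·(13.88, -8.56) = (-1.636, 1.832)
∂φ/∂r at (-1.636, 1.832) = -11.752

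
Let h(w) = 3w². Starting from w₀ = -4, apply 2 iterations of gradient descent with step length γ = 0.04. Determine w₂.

h′(w) = 6w
w₁ = -4 − 0.04·(-24) = -3.04
w₂ = -3.04 − 0.04·(-18.24) = -2.3104

-2.3104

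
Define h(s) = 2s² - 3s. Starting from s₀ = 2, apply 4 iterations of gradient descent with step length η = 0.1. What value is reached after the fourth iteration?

h′(s) = 4s - 3
s₁ = 2 − 0.1·5 = 1.5
s₂ = 1.5 − 0.1·3 = 1.2
s₃ = 1.2 − 0.1·1.8 = 1.02
s₄ = 1.02 − 0.1·1.08 = 0.912

0.912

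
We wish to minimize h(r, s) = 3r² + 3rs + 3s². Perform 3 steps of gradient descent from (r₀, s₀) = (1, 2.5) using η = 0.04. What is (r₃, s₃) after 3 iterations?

(-0.052352, 0.969856)

∇h = (6r + 3s, 3r + 6s)
(r₁, s₁) = (1, 2.5) − 0.04·(13.5, 18) = (0.46, 1.78)
(r₂, s₂) = (0.46, 1.78) − 0.04·(8.1, 12.06) = (0.136, 1.2976)
(r₃, s₃) = (0.136, 1.2976) − 0.04·(4.7088, 8.1936) = (-0.052352, 0.969856)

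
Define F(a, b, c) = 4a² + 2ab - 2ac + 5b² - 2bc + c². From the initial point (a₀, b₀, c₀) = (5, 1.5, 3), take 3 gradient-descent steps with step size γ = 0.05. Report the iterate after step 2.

(2.17, 0.295, 3.385)

∇F = (8a + 2b - 2c, 2a + 10b - 2c, -2a - 2b + 2c)
(a₁, b₁, c₁) = (5, 1.5, 3) − 0.05·(37, 19, -7) = (3.15, 0.55, 3.35)
(a₂, b₂, c₂) = (3.15, 0.55, 3.35) − 0.05·(19.6, 5.1, -0.7) = (2.17, 0.295, 3.385)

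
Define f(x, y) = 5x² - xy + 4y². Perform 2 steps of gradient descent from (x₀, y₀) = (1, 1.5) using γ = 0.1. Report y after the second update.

∇f = (10x - y, -x + 8y)
Step 1: at (1, 1.5), ∇f = (8.5, 11) → (1, 1.5) − 0.1·(8.5, 11) = (0.15, 0.4)
Step 2: at (0.15, 0.4), ∇f = (1.1, 3.05) → (0.15, 0.4) − 0.1·(1.1, 3.05) = (0.04, 0.095)
y = 0.095

0.095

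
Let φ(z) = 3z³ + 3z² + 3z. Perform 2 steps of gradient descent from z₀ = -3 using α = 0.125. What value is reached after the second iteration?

-145.5703125

φ′(z) = 9z² + 6z + 3
z₁ = -3 − 0.125·66 = -11.25
z₂ = -11.25 − 0.125·1074.5625 = -145.5703125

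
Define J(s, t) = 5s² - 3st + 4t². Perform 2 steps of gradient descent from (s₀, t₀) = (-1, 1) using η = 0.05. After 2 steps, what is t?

∇J = (10s - 3t, -3s + 8t)
(s₁, t₁) = (-1, 1) − 0.05·(-13, 11) = (-0.35, 0.45)
(s₂, t₂) = (-0.35, 0.45) − 0.05·(-4.85, 4.65) = (-0.1075, 0.2175)
t = 0.2175

0.2175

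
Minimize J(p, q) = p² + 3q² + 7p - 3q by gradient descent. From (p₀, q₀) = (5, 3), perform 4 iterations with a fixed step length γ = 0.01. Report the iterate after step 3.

(4.500132, 2.57646)

∇J = (2p + 7, 6q - 3)
(p₁, q₁) = (5, 3) − 0.01·(17, 15) = (4.83, 2.85)
(p₂, q₂) = (4.83, 2.85) − 0.01·(16.66, 14.1) = (4.6634, 2.709)
(p₃, q₃) = (4.6634, 2.709) − 0.01·(16.3268, 13.254) = (4.500132, 2.57646)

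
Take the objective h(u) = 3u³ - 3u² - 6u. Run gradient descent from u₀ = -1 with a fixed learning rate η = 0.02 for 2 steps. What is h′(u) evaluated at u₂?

21.694192036416

h′(u) = 9u² - 6u - 6
u₁ = -1 − 0.02·9 = -1.18
u₂ = -1.18 − 0.02·13.6116 = -1.452232
h′(u) at (-1.452232) = 21.694192036416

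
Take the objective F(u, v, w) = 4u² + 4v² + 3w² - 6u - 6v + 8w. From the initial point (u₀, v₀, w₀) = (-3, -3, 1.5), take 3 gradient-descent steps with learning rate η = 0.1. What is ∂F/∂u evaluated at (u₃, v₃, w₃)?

-0.24

∇F = (8u - 6, 8v - 6, 6w + 8)
(u₁, v₁, w₁) = (-3, -3, 1.5) − 0.1·(-30, -30, 17) = (0, 0, -0.2)
(u₂, v₂, w₂) = (0, 0, -0.2) − 0.1·(-6, -6, 6.8) = (0.6, 0.6, -0.88)
(u₃, v₃, w₃) = (0.6, 0.6, -0.88) − 0.1·(-1.2, -1.2, 2.72) = (0.72, 0.72, -1.152)
∂F/∂u at (0.72, 0.72, -1.152) = -0.24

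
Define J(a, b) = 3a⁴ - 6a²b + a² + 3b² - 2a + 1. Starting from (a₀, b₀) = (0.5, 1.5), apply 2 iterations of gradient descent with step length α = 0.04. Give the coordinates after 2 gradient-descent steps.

(1.05214208, 1.081344)

∇J = (12a³ - 12ab + 2a - 2, -6a² + 6b)
(a₁, b₁) = (0.5, 1.5) − 0.04·(-8.5, 7.5) = (0.84, 1.2)
(a₂, b₂) = (0.84, 1.2) − 0.04·(-5.303552, 2.9664) = (1.05214208, 1.081344)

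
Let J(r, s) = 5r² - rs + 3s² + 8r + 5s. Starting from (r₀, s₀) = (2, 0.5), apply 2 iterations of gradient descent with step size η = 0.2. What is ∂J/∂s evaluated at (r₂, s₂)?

-6.12

∇J = (10r - s + 8, -r + 6s + 5)
Step 1: at (2, 0.5), ∇J = (27.5, 6) → (2, 0.5) − 0.2·(27.5, 6) = (-3.5, -0.7)
Step 2: at (-3.5, -0.7), ∇J = (-26.3, 4.3) → (-3.5, -0.7) − 0.2·(-26.3, 4.3) = (1.76, -1.56)
∂J/∂s at (1.76, -1.56) = -6.12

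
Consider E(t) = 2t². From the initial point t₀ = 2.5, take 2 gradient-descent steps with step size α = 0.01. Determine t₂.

E′(t) = 4t
t₁ = 2.5 − 0.01·10 = 2.4
t₂ = 2.4 − 0.01·9.6 = 2.304

2.304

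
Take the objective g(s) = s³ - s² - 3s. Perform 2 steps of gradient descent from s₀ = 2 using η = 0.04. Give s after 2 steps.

1.6752

g′(s) = 3s² - 2s - 3
s₁ = 2 − 0.04·5 = 1.8
s₂ = 1.8 − 0.04·3.12 = 1.6752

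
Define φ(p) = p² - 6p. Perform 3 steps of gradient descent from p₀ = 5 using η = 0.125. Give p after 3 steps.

φ′(p) = 2p - 6
p₁ = 5 − 0.125·4 = 4.5
p₂ = 4.5 − 0.125·3 = 4.125
p₃ = 4.125 − 0.125·2.25 = 3.84375

3.84375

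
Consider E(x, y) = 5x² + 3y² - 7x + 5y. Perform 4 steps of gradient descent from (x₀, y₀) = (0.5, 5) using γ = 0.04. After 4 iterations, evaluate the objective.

∇E = (10x - 7, 6y + 5)
Step 1: at (0.5, 5), ∇E = (-2, 35) → (0.5, 5) − 0.04·(-2, 35) = (0.58, 3.6)
Step 2: at (0.58, 3.6), ∇E = (-1.2, 26.6) → (0.58, 3.6) − 0.04·(-1.2, 26.6) = (0.628, 2.536)
Step 3: at (0.628, 2.536), ∇E = (-0.72, 20.216) → (0.628, 2.536) − 0.04·(-0.72, 20.216) = (0.6568, 1.72736)
Step 4: at (0.6568, 1.72736), ∇E = (-0.432, 15.36416) → (0.6568, 1.72736) − 0.04·(-0.432, 15.36416) = (0.67408, 1.1127936)
E(0.67408, 1.1127936) = 6.83225602060288

6.83225602060288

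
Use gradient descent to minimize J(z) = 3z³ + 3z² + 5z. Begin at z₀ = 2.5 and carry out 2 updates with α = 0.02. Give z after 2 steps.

0.5868875

J′(z) = 9z² + 6z + 5
z₁ = 2.5 − 0.02·76.25 = 0.975
z₂ = 0.975 − 0.02·19.405625 = 0.5868875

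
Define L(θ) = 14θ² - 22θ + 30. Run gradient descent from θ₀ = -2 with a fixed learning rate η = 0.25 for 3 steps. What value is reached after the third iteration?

602.5

L′(θ) = 28θ - 22
Step 1: L′(-2) = -78; θ₁ = -2 − 0.25·(-78) = 17.5
Step 2: L′(17.5) = 468; θ₂ = 17.5 − 0.25·468 = -99.5
Step 3: L′(-99.5) = -2808; θ₃ = -99.5 − 0.25·(-2808) = 602.5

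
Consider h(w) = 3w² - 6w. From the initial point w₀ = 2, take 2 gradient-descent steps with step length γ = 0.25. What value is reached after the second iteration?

1.25

h′(w) = 6w - 6
Step 1: h′(2) = 6; w₁ = 2 − 0.25·6 = 0.5
Step 2: h′(0.5) = -3; w₂ = 0.5 − 0.25·(-3) = 1.25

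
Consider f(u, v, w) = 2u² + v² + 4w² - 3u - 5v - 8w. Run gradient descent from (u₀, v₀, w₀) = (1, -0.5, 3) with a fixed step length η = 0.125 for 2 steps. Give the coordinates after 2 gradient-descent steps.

∇f = (4u - 3, 2v - 5, 8w - 8)
(u₁, v₁, w₁) = (1, -0.5, 3) − 0.125·(1, -6, 16) = (0.875, 0.25, 1)
(u₂, v₂, w₂) = (0.875, 0.25, 1) − 0.125·(0.5, -4.5, 0) = (0.8125, 0.8125, 1)

(0.8125, 0.8125, 1)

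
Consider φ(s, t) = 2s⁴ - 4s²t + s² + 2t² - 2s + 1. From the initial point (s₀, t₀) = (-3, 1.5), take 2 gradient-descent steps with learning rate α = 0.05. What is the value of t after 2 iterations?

10.592

∇φ = (8s³ - 8st + 2s - 2, -4s² + 4t)
Step 1: at (-3, 1.5), ∇φ = (-188, -30) → (-3, 1.5) − 0.05·(-188, -30) = (6.4, 3)
Step 2: at (6.4, 3), ∇φ = (1954.352, -151.84) → (6.4, 3) − 0.05·(1954.352, -151.84) = (-91.3176, 10.592)
t = 10.592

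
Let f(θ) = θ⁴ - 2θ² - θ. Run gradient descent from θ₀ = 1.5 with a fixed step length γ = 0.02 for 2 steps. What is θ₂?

f′(θ) = 4θ³ - 4θ - 1
Step 1: f′(1.5) = 6.5; θ₁ = 1.5 − 0.02·6.5 = 1.37
Step 2: f′(1.37) = 3.805412; θ₂ = 1.37 − 0.02·3.805412 = 1.29389176

1.29389176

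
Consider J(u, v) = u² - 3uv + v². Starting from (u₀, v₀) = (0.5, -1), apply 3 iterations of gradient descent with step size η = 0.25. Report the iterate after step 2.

(-0.34375, -0.4375)

∇J = (2u - 3v, -3u + 2v)
(u₁, v₁) = (0.5, -1) − 0.25·(4, -3.5) = (-0.5, -0.125)
(u₂, v₂) = (-0.5, -0.125) − 0.25·(-0.625, 1.25) = (-0.34375, -0.4375)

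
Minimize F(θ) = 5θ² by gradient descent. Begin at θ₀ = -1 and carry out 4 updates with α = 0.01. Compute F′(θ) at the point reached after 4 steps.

-6.561

F′(θ) = 10θ
Step 1: F′(-1) = -10; θ₁ = -1 − 0.01·(-10) = -0.9
Step 2: F′(-0.9) = -9; θ₂ = -0.9 − 0.01·(-9) = -0.81
Step 3: F′(-0.81) = -8.1; θ₃ = -0.81 − 0.01·(-8.1) = -0.729
Step 4: F′(-0.729) = -7.29; θ₄ = -0.729 − 0.01·(-7.29) = -0.6561
F′(θ) at (-0.6561) = -6.561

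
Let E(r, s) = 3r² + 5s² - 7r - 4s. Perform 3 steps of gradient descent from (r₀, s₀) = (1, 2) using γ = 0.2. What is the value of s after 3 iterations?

-1.2

∇E = (6r - 7, 10s - 4)
(r₁, s₁) = (1, 2) − 0.2·(-1, 16) = (1.2, -1.2)
(r₂, s₂) = (1.2, -1.2) − 0.2·(0.2, -16) = (1.16, 2)
(r₃, s₃) = (1.16, 2) − 0.2·(-0.04, 16) = (1.168, -1.2)
s = -1.2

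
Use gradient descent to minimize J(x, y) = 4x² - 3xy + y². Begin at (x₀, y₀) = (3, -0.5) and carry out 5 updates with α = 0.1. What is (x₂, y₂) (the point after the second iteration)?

(0.24, 0.535)

∇J = (8x - 3y, -3x + 2y)
(x₁, y₁) = (3, -0.5) − 0.1·(25.5, -10) = (0.45, 0.5)
(x₂, y₂) = (0.45, 0.5) − 0.1·(2.1, -0.35) = (0.24, 0.535)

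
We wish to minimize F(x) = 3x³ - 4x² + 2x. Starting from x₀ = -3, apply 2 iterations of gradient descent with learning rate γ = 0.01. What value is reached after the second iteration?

-5.906441

F′(x) = 9x² - 8x + 2
x₁ = -3 − 0.01·107 = -4.07
x₂ = -4.07 − 0.01·183.6441 = -5.906441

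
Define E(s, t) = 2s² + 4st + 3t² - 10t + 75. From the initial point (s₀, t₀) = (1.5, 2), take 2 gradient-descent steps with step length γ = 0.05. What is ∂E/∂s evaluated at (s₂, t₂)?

7.12

∇E = (4s + 4t, 4s + 6t - 10)
Step 1: at (1.5, 2), ∇E = (14, 8) → (1.5, 2) − 0.05·(14, 8) = (0.8, 1.6)
Step 2: at (0.8, 1.6), ∇E = (9.6, 2.8) → (0.8, 1.6) − 0.05·(9.6, 2.8) = (0.32, 1.46)
∂E/∂s at (0.32, 1.46) = 7.12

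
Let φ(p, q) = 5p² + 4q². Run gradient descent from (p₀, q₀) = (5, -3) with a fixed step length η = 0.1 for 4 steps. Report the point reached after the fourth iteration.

(0, -0.0048)

∇φ = (10p, 8q)
(p₁, q₁) = (5, -3) − 0.1·(50, -24) = (0, -0.6)
(p₂, q₂) = (0, -0.6) − 0.1·(0, -4.8) = (0, -0.12)
(p₃, q₃) = (0, -0.12) − 0.1·(0, -0.96) = (0, -0.024)
(p₄, q₄) = (0, -0.024) − 0.1·(0, -0.192) = (0, -0.0048)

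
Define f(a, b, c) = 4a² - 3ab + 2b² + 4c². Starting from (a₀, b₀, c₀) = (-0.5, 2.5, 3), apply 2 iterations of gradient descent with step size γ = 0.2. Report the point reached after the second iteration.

∇f = (8a - 3b, -3a + 4b, 8c)
Step 1: at (-0.5, 2.5, 3), ∇f = (-11.5, 11.5, 24) → (-0.5, 2.5, 3) − 0.2·(-11.5, 11.5, 24) = (1.8, 0.2, -1.8)
Step 2: at (1.8, 0.2, -1.8), ∇f = (13.8, -4.6, -14.4) → (1.8, 0.2, -1.8) − 0.2·(13.8, -4.6, -14.4) = (-0.96, 1.12, 1.08)

(-0.96, 1.12, 1.08)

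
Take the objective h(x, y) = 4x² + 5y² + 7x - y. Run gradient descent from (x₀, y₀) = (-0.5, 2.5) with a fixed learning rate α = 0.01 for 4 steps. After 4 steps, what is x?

-0.60635264

∇h = (8x + 7, 10y - 1)
Step 1: at (-0.5, 2.5), ∇h = (3, 24) → (-0.5, 2.5) − 0.01·(3, 24) = (-0.53, 2.26)
Step 2: at (-0.53, 2.26), ∇h = (2.76, 21.6) → (-0.53, 2.26) − 0.01·(2.76, 21.6) = (-0.5576, 2.044)
Step 3: at (-0.5576, 2.044), ∇h = (2.5392, 19.44) → (-0.5576, 2.044) − 0.01·(2.5392, 19.44) = (-0.582992, 1.8496)
Step 4: at (-0.582992, 1.8496), ∇h = (2.336064, 17.496) → (-0.582992, 1.8496) − 0.01·(2.336064, 17.496) = (-0.60635264, 1.67464)
x = -0.60635264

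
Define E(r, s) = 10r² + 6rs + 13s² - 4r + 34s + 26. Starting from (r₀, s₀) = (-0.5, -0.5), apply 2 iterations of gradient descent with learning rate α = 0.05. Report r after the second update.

∇E = (20r + 6s - 4, 6r + 26s + 34)
Step 1: at (-0.5, -0.5), ∇E = (-17, 18) → (-0.5, -0.5) − 0.05·(-17, 18) = (0.35, -1.4)
Step 2: at (0.35, -1.4), ∇E = (-5.4, -0.3) → (0.35, -1.4) − 0.05·(-5.4, -0.3) = (0.62, -1.385)
r = 0.62

0.62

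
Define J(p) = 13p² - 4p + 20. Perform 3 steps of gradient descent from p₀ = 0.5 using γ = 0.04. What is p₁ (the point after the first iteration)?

0.14

J′(p) = 26p - 4
p₁ = 0.5 − 0.04·9 = 0.14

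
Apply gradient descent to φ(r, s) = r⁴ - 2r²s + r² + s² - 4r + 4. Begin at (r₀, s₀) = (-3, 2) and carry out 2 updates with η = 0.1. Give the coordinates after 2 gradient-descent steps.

(-90.6336, 10.912)

∇φ = (4r³ - 4rs + 2r - 4, -2r² + 2s)
Step 1: at (-3, 2), ∇φ = (-94, -14) → (-3, 2) − 0.1·(-94, -14) = (6.4, 3.4)
Step 2: at (6.4, 3.4), ∇φ = (970.336, -75.12) → (6.4, 3.4) − 0.1·(970.336, -75.12) = (-90.6336, 10.912)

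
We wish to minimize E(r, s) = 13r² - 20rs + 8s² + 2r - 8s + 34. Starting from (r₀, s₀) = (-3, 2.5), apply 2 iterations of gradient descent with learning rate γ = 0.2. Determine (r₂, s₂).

∇E = (26r - 20s + 2, -20r + 16s - 8)
(r₁, s₁) = (-3, 2.5) − 0.2·(-126, 92) = (22.2, -15.9)
(r₂, s₂) = (22.2, -15.9) − 0.2·(897.2, -706.4) = (-157.24, 125.38)

(-157.24, 125.38)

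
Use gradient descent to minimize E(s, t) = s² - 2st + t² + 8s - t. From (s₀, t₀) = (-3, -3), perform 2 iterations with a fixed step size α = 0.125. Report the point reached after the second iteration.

∇E = (2s - 2t + 8, -2s + 2t - 1)
Step 1: at (-3, -3), ∇E = (8, -1) → (-3, -3) − 0.125·(8, -1) = (-4, -2.875)
Step 2: at (-4, -2.875), ∇E = (5.75, 1.25) → (-4, -2.875) − 0.125·(5.75, 1.25) = (-4.71875, -3.03125)

(-4.71875, -3.03125)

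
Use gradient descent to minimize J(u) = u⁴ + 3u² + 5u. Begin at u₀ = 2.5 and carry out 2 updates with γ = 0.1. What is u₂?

73.24375

J′(u) = 4u³ + 6u + 5
u₁ = 2.5 − 0.1·82.5 = -5.75
u₂ = -5.75 − 0.1·(-789.9375) = 73.24375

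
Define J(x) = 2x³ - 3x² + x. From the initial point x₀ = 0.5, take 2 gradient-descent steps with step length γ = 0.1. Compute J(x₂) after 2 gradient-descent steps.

J′(x) = 6x² - 6x + 1
x₁ = 0.5 − 0.1·(-0.5) = 0.55
x₂ = 0.55 − 0.1·(-0.485) = 0.5985
J(0.5985) = -0.04733865675

-0.04733865675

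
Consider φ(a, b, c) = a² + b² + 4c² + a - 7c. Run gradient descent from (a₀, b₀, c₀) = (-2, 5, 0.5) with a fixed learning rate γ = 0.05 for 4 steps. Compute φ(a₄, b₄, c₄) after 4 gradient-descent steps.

∇φ = (2a + 1, 2b, 8c - 7)
Step 1: at (-2, 5, 0.5), ∇φ = (-3, 10, -3) → (-2, 5, 0.5) − 0.05·(-3, 10, -3) = (-1.85, 4.5, 0.65)
Step 2: at (-1.85, 4.5, 0.65), ∇φ = (-2.7, 9, -1.8) → (-1.85, 4.5, 0.65) − 0.05·(-2.7, 9, -1.8) = (-1.715, 4.05, 0.74)
Step 3: at (-1.715, 4.05, 0.74), ∇φ = (-2.43, 8.1, -1.08) → (-1.715, 4.05, 0.74) − 0.05·(-2.43, 8.1, -1.08) = (-1.5935, 3.645, 0.794)
Step 4: at (-1.5935, 3.645, 0.794), ∇φ = (-2.187, 7.29, -0.648) → (-1.5935, 3.645, 0.794) − 0.05·(-2.187, 7.29, -0.648) = (-1.48415, 3.2805, 0.8264)
φ(-1.48415, 3.2805, 0.8264) = 8.4271793125

8.4271793125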